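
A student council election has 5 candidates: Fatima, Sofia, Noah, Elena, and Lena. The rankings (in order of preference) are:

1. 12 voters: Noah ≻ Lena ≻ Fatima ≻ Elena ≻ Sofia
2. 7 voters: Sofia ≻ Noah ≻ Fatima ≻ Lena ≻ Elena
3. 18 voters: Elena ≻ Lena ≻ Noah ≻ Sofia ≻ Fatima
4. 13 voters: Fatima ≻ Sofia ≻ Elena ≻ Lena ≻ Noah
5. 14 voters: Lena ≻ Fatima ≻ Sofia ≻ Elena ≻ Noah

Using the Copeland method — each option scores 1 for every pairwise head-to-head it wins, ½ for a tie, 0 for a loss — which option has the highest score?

Fatima: beats Sofia and Elena; loses to Noah and Lena → score 2.
Sofia: beats Noah and Elena; loses to Fatima and Lena → score 2.
Noah: beats Fatima; loses to Sofia, Elena, and Lena → score 1.
Elena: beats Noah; loses to Fatima, Sofia, and Lena → score 1.
Lena: beats Fatima, Sofia, Noah, and Elena → score 4.
Lena has the best pairwise record.

Lena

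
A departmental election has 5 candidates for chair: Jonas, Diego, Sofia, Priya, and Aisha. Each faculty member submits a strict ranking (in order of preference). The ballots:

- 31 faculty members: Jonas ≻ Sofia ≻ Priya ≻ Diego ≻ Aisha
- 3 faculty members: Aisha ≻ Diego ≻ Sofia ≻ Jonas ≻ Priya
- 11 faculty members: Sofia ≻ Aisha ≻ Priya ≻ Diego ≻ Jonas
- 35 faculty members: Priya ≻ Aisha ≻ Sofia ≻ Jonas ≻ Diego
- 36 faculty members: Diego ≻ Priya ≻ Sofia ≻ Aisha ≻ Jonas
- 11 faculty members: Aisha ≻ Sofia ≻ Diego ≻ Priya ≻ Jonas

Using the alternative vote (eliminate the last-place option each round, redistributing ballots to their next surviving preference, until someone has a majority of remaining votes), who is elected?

Priya

Round 1: Jonas 31, Diego 36, Sofia 11, Priya 35, Aisha 14. Eliminate Sofia.
Round 2: Jonas 31, Diego 36, Priya 35, Aisha 25. Eliminate Aisha.
Round 3: Jonas 31, Diego 50, Priya 46. Eliminate Jonas.
Round 4: Diego 50, Priya 77. Priya has a majority.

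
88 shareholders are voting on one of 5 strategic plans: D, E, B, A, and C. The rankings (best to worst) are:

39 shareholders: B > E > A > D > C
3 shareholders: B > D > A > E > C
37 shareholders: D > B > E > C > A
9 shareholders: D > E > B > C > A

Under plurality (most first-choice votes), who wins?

First-place votes: D 46, E 0, B 42, A 0, C 0.
D has the most first-place votes.

D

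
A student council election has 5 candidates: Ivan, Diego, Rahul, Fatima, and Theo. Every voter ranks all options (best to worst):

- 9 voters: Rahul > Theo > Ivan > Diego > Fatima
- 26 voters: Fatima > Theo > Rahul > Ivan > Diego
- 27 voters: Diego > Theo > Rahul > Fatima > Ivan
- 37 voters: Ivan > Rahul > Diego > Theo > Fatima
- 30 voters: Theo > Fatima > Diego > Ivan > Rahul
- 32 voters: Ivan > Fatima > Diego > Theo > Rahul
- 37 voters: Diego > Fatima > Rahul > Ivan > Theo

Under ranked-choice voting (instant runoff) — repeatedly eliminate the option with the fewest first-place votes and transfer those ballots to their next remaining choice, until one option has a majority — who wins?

Ivan

Round 1: Ivan 69, Diego 64, Rahul 9, Fatima 26, Theo 30. Eliminate Rahul.
Round 2: Ivan 69, Diego 64, Fatima 26, Theo 39. Eliminate Fatima.
Round 3: Ivan 69, Diego 64, Theo 65. Eliminate Diego.
Round 4: Ivan 106, Theo 92. Ivan has a majority.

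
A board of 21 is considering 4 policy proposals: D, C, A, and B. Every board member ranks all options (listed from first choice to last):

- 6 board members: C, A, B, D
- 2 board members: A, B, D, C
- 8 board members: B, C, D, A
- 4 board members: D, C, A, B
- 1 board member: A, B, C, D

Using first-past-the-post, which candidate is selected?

B

First-place votes: D 4, C 6, A 3, B 8.
B has the most first-place votes.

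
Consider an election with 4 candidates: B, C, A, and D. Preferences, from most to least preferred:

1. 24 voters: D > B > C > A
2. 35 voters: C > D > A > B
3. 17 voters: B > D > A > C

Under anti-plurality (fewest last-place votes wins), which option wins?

D

Last-place votes: B 35, C 17, A 24, D 0.
D is ranked last by the fewest voters, so D wins.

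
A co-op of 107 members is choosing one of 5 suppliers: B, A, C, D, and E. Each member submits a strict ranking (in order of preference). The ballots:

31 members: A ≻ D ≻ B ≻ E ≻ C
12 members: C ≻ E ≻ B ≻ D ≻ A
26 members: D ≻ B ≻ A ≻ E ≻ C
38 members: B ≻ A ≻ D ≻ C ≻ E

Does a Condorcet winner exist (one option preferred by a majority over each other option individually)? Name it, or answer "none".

Checking pairwise contests:
D beats B 57–50.
B beats A 76–31.
B beats C 95–12.
A beats D 69–38.
B beats E 95–12.
Every option loses at least one head-to-head, so there is no Condorcet winner.

none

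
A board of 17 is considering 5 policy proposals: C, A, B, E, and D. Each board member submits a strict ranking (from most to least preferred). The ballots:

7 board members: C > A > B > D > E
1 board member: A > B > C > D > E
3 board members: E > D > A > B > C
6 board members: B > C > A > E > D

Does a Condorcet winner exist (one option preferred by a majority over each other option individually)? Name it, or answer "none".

Checking pairwise contests:
B beats C 10–7.
C beats A 13–4.
A beats B 11–6.
C beats E 14–3.
C beats D 14–3.
Every option loses at least one head-to-head, so there is no Condorcet winner.

none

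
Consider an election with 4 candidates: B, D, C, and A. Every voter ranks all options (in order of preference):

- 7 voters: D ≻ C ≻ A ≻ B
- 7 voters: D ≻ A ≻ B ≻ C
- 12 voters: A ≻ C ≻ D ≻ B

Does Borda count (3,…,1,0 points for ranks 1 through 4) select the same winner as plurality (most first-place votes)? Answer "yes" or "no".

Borda — scores: B 7, D 54, C 38, A 57. Winner: A.
Plurality — first-place votes: B 0, D 14, C 0, A 12. Winner: D.
The two methods disagree.

no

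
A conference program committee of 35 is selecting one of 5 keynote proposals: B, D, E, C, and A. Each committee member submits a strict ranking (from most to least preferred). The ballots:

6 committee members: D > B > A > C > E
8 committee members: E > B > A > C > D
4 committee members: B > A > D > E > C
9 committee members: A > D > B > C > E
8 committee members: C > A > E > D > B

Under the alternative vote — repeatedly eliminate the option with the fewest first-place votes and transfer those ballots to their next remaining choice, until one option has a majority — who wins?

Round 1: B 4, D 6, E 8, C 8, A 9. Eliminate B.
Round 2: D 6, E 8, C 8, A 13. Eliminate D.
Round 3: E 8, C 8, A 19. A has a majority.

A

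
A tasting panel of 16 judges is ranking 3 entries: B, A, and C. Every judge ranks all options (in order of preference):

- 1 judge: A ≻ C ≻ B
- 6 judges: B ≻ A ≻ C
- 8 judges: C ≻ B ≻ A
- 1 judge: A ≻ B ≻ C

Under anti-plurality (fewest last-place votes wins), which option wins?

Last-place votes: B 1, A 8, C 7.
B is ranked last by the fewest voters, so B wins.

B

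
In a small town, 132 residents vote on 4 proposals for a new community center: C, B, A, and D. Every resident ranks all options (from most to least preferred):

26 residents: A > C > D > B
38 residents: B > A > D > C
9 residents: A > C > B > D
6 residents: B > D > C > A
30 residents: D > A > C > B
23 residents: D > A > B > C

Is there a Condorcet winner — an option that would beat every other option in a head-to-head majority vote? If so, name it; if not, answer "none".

A vs C: 126–6 for A.
A vs B: 88–44 for A.
A vs D: 73–59 for A.
A beats every other option head-to-head.

A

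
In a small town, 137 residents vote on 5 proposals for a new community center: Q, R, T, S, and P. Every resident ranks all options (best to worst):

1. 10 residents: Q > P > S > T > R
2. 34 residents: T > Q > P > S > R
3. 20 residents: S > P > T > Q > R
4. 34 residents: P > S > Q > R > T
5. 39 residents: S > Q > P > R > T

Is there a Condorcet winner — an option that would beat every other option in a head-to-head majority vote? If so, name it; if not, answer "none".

none

Checking pairwise contests:
S beats Q 93–44.
Q beats R 137–0.
Q beats T 83–54.
P beats S 78–59.
Q beats P 83–54.
Every option loses at least one head-to-head, so there is no Condorcet winner.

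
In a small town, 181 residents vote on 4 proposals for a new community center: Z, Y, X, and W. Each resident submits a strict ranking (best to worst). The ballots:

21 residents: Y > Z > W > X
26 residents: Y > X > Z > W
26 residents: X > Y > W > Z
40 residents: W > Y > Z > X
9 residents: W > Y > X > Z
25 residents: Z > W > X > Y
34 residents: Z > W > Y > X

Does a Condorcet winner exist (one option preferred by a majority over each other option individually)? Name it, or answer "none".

Checking pairwise contests:
Y beats Z 122–59.
W beats Y 108–73.
Z beats X 120–61.
Z beats W 106–75.
Every option loses at least one head-to-head, so there is no Condorcet winner.

none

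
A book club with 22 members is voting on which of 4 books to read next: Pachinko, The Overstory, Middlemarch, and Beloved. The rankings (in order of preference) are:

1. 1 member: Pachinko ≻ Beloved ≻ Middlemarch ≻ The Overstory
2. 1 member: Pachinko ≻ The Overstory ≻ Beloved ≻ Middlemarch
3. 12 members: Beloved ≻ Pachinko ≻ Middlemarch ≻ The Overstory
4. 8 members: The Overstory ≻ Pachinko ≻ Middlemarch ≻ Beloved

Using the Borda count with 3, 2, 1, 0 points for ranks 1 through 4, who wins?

Pachinko

Pachinko: 1·3 + 1·3 + 12·2 + 8·2 = 46
The Overstory: 1·0 + 1·2 + 12·0 + 8·3 = 26
Middlemarch: 1·1 + 1·0 + 12·1 + 8·1 = 21
Beloved: 1·2 + 1·1 + 12·3 + 8·0 = 39
Pachinko has the highest Borda score (46).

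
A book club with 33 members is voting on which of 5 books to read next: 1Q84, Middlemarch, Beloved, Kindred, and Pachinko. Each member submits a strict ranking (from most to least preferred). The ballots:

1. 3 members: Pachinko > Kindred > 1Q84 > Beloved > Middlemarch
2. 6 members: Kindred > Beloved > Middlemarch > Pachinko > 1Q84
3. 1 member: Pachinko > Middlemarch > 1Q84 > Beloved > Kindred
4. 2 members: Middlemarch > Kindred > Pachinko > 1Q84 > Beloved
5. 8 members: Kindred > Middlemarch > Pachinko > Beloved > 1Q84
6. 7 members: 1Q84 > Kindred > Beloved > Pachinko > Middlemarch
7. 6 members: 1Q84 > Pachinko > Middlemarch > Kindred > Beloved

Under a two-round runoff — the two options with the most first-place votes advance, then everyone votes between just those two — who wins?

Round 1 first-place votes: 1Q84 13, Middlemarch 2, Beloved 0, Kindred 14, Pachinko 4.
Kindred and 1Q84 advance.
Runoff: Kindred is preferred to 1Q84 by 19 voters; 1Q84 by 14.
Kindred wins the runoff.

Kindred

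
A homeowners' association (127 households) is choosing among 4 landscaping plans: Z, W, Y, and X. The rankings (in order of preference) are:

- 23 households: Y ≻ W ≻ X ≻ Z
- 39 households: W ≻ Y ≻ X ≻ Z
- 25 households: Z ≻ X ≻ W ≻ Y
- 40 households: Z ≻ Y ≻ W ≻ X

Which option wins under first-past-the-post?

Z

First-place votes: Z 65, W 39, Y 23, X 0.
Z has the most first-place votes.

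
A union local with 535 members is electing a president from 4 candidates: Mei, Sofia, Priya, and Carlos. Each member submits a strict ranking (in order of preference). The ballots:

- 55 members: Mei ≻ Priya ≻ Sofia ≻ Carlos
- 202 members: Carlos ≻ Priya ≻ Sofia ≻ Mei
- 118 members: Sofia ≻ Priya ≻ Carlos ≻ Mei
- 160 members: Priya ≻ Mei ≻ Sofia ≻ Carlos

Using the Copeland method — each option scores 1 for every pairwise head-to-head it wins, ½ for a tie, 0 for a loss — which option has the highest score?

Mei: loses to Sofia, Priya, and Carlos → score 0.
Sofia: beats Mei and Carlos; loses to Priya → score 2.
Priya: beats Mei, Sofia, and Carlos → score 3.
Carlos: beats Mei; loses to Sofia and Priya → score 1.
Priya has the best pairwise record.

Priya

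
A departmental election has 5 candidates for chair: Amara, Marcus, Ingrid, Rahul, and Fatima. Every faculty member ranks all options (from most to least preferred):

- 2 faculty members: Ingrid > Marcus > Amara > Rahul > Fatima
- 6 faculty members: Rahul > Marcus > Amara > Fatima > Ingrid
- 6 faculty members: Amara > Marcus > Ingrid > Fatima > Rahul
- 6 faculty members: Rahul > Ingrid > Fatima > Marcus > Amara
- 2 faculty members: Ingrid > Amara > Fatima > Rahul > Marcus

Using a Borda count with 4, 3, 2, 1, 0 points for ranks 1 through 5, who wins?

Rahul

Amara: 2·2 + 6·2 + 6·4 + 6·0 + 2·3 = 46
Marcus: 2·3 + 6·3 + 6·3 + 6·1 + 2·0 = 48
Ingrid: 2·4 + 6·0 + 6·2 + 6·3 + 2·4 = 46
Rahul: 2·1 + 6·4 + 6·0 + 6·4 + 2·1 = 52
Fatima: 2·0 + 6·1 + 6·1 + 6·2 + 2·2 = 28
Rahul has the highest Borda score (52).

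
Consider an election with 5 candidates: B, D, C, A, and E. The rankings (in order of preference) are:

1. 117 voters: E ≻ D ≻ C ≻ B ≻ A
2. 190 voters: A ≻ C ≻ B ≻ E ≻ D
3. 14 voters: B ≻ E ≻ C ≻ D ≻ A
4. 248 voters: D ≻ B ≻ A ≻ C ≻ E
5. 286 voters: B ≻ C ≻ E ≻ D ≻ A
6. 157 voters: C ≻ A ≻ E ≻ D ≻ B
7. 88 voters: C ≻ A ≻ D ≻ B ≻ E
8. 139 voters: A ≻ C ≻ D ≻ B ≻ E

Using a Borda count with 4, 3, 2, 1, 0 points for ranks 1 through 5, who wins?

C

B: 117·1 + 190·2 + 14·4 + 248·3 + 286·4 + 157·0 + 88·1 + 139·1 = 2668
D: 117·3 + 190·0 + 14·1 + 248·4 + 286·1 + 157·1 + 88·2 + 139·2 = 2254
C: 117·2 + 190·3 + 14·2 + 248·1 + 286·3 + 157·4 + 88·4 + 139·3 = 3335
A: 117·0 + 190·4 + 14·0 + 248·2 + 286·0 + 157·3 + 88·3 + 139·4 = 2547
E: 117·4 + 190·1 + 14·3 + 248·0 + 286·2 + 157·2 + 88·0 + 139·0 = 1586
C has the highest Borda score (3335).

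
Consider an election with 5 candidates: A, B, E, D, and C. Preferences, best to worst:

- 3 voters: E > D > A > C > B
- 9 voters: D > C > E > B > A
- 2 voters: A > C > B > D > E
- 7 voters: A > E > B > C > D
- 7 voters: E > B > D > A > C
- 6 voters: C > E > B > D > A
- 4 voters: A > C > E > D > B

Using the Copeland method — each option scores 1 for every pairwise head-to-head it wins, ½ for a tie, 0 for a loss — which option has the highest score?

E

A: beats C; loses to B, E, and D → score 1.
B: beats A and D; loses to E and C → score 2.
E: beats A, B, and D; loses to C → score 3.
D: beats A; ties C; loses to B and E → score 1.5.
C: beats B and E; ties D; loses to A → score 2.5.
E has the best pairwise record.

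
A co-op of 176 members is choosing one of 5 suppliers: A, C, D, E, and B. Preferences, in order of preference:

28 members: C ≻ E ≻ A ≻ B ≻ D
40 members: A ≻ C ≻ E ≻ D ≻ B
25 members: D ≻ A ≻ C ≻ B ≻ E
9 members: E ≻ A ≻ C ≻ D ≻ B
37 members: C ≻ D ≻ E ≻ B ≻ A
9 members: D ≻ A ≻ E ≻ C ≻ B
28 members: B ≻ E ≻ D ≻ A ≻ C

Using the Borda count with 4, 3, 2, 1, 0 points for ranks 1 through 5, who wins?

C

A: 28·2 + 40·4 + 25·3 + 9·3 + 37·0 + 9·3 + 28·1 = 373
C: 28·4 + 40·3 + 25·2 + 9·2 + 37·4 + 9·1 + 28·0 = 457
D: 28·0 + 40·1 + 25·4 + 9·1 + 37·3 + 9·4 + 28·2 = 352
E: 28·3 + 40·2 + 25·0 + 9·4 + 37·2 + 9·2 + 28·3 = 376
B: 28·1 + 40·0 + 25·1 + 9·0 + 37·1 + 9·0 + 28·4 = 202
C has the highest Borda score (457).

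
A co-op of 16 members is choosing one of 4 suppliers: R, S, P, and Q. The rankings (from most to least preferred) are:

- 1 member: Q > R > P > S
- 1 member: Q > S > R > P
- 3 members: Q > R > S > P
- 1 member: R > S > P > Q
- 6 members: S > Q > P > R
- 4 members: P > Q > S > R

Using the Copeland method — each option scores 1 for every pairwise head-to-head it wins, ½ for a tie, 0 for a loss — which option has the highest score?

R: loses to S, P, and Q → score 0.
S: beats R and P; loses to Q → score 2.
P: beats R; loses to S and Q → score 1.
Q: beats R, S, and P → score 3.
Q has the best pairwise record.

Q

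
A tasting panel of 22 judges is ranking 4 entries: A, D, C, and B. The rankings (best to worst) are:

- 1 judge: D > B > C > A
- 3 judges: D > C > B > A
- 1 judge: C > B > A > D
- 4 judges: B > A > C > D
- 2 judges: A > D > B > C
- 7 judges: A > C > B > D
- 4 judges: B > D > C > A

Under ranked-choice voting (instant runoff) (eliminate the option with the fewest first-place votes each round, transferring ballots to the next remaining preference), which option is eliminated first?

Round 1: A 9, D 4, C 1, B 8. Eliminate C.

C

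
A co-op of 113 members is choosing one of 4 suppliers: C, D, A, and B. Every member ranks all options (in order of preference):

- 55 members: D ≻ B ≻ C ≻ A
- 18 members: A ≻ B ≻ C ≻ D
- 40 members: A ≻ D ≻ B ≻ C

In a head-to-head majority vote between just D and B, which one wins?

Voters preferring D to B: 95; preferring B to D: 18.
D wins the head-to-head.

D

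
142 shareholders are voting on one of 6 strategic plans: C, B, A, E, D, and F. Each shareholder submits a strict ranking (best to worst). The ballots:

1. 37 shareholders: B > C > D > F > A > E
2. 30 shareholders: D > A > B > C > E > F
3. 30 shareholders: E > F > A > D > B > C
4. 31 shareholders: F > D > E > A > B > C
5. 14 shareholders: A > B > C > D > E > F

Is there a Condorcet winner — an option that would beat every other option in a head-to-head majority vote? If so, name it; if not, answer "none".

D

D vs C: 91–51 for D.
D vs B: 91–51 for D.
D vs A: 98–44 for D.
D vs E: 112–30 for D.
D vs F: 81–61 for D.
D beats every other option head-to-head.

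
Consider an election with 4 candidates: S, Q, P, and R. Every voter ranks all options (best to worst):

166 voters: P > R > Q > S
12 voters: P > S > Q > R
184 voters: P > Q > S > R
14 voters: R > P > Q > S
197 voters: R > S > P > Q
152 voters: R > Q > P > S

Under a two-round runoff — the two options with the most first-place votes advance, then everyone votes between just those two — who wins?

Round 1 first-place votes: S 0, Q 0, P 362, R 363.
R and P advance.
Runoff: R is preferred to P by 363 voters; P by 362.
R wins the runoff.

R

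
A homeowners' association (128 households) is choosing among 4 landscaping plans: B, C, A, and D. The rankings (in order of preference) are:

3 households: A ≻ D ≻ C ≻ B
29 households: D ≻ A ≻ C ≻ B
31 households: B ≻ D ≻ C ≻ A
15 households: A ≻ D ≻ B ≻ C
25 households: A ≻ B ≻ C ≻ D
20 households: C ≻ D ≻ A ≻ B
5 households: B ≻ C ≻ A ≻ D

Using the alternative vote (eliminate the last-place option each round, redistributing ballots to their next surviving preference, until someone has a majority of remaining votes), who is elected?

Round 1: B 36, C 20, A 43, D 29. Eliminate C.
Round 2: B 36, A 43, D 49. Eliminate B.
Round 3: A 48, D 80. D has a majority.

D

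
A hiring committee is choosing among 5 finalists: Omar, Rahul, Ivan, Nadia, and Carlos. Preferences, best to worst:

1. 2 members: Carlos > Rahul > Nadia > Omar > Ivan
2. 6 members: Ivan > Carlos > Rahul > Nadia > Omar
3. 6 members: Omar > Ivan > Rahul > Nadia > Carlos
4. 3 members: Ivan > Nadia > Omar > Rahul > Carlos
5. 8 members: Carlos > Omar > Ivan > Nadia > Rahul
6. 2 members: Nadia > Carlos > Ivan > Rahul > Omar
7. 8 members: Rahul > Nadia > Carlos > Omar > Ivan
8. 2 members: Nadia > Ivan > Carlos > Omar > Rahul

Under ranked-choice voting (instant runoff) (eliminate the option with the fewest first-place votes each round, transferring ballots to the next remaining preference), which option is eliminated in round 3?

Round 1: Omar 6, Rahul 8, Ivan 9, Nadia 4, Carlos 10. Eliminate Nadia.
Round 2: Omar 6, Rahul 8, Ivan 11, Carlos 12. Eliminate Omar.
Round 3: Rahul 8, Ivan 17, Carlos 12. Eliminate Rahul.

Rahul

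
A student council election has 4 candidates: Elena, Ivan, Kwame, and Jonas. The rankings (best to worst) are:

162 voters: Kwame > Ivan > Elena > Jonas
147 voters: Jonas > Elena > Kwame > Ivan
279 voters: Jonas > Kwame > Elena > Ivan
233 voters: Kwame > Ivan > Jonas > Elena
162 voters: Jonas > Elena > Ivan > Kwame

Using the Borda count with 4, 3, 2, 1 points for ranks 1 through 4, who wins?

Jonas

Elena: 162·2 + 147·3 + 279·2 + 233·1 + 162·3 = 2042
Ivan: 162·3 + 147·1 + 279·1 + 233·3 + 162·2 = 1935
Kwame: 162·4 + 147·2 + 279·3 + 233·4 + 162·1 = 2873
Jonas: 162·1 + 147·4 + 279·4 + 233·2 + 162·4 = 2980
Jonas has the highest Borda score (2980).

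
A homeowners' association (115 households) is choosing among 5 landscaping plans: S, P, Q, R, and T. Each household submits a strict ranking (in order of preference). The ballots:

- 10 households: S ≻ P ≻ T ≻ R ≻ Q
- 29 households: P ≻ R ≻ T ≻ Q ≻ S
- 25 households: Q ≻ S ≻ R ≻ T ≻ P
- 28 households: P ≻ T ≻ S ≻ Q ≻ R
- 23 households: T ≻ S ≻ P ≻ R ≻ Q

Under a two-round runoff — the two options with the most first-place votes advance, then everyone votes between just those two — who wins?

P

Round 1 first-place votes: S 10, P 57, Q 25, R 0, T 23.
P and Q advance.
Runoff: P is preferred to Q by 90 voters; Q by 25.
P wins the runoff.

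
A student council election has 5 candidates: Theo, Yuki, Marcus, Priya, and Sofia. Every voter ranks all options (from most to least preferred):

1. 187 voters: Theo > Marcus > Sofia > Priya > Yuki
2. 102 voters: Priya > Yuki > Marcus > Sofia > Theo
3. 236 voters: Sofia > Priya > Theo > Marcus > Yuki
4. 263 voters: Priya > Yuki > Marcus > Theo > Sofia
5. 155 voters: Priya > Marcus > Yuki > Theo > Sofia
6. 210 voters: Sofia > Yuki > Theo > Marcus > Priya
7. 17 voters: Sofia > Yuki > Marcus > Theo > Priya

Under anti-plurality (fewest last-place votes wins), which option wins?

Marcus

Last-place votes: Theo 102, Yuki 423, Marcus 0, Priya 227, Sofia 418.
Marcus is ranked last by the fewest voters, so Marcus wins.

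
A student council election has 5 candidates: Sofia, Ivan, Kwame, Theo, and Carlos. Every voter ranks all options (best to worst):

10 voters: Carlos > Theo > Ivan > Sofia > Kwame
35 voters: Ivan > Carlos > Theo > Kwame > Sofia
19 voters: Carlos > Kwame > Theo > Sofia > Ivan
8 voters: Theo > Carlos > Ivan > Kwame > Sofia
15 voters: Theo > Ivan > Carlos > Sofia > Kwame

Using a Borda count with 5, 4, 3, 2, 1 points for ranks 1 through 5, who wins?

Sofia: 10·2 + 35·1 + 19·2 + 8·1 + 15·2 = 131
Ivan: 10·3 + 35·5 + 19·1 + 8·3 + 15·4 = 308
Kwame: 10·1 + 35·2 + 19·4 + 8·2 + 15·1 = 187
Theo: 10·4 + 35·3 + 19·3 + 8·5 + 15·5 = 317
Carlos: 10·5 + 35·4 + 19·5 + 8·4 + 15·3 = 362
Carlos has the highest Borda score (362).

Carlos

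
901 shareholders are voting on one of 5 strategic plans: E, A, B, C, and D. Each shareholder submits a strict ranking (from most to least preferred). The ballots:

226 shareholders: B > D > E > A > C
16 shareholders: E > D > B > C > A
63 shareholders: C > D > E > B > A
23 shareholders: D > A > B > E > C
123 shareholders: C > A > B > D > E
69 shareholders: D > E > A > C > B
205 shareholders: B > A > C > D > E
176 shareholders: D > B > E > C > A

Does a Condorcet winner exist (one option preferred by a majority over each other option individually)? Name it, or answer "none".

B

B vs E: 753–148 for B.
B vs A: 686–215 for B.
B vs C: 646–255 for B.
B vs D: 554–347 for B.
B beats every other option head-to-head.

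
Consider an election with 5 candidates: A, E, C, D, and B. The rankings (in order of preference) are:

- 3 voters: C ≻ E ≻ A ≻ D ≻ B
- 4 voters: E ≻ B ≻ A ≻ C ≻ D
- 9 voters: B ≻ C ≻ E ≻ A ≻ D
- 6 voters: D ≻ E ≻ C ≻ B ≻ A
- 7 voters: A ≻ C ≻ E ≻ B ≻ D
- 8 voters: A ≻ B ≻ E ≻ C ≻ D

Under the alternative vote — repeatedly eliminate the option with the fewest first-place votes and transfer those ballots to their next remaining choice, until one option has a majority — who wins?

E

Round 1: A 15, E 4, C 3, D 6, B 9. Eliminate C.
Round 2: A 15, E 7, D 6, B 9. Eliminate D.
Round 3: A 15, E 13, B 9. Eliminate B.
Round 4: A 15, E 22. E has a majority.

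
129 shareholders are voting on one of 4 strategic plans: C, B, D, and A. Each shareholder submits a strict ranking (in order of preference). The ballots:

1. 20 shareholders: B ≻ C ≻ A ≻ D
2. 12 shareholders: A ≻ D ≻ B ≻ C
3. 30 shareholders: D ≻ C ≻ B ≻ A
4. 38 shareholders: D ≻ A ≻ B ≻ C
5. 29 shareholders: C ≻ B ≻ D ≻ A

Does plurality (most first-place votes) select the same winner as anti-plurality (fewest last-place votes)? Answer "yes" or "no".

Plurality — first-place votes: C 29, B 20, D 68, A 12. Winner: D.
Anti-plurality — last-place votes: C 50, B 0, D 20, A 59. Winner: B.
The two methods disagree.

no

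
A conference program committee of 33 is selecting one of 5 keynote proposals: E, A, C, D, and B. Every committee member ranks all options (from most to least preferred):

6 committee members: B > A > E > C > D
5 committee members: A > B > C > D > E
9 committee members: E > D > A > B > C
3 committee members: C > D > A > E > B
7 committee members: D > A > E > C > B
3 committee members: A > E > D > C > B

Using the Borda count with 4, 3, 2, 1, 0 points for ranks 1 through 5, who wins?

A

E: 6·2 + 5·0 + 9·4 + 3·1 + 7·2 + 3·3 = 74
A: 6·3 + 5·4 + 9·2 + 3·2 + 7·3 + 3·4 = 95
C: 6·1 + 5·2 + 9·0 + 3·4 + 7·1 + 3·1 = 38
D: 6·0 + 5·1 + 9·3 + 3·3 + 7·4 + 3·2 = 75
B: 6·4 + 5·3 + 9·1 + 3·0 + 7·0 + 3·0 = 48
A has the highest Borda score (95).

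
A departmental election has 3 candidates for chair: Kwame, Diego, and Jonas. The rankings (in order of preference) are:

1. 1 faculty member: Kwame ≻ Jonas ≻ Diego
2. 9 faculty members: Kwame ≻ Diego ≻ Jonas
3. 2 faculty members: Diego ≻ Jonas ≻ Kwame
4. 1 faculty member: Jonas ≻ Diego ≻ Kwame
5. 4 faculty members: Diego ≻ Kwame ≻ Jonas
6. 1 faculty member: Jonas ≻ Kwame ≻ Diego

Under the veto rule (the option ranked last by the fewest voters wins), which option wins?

Last-place votes: Kwame 3, Diego 2, Jonas 13.
Diego is ranked last by the fewest voters, so Diego wins.

Diego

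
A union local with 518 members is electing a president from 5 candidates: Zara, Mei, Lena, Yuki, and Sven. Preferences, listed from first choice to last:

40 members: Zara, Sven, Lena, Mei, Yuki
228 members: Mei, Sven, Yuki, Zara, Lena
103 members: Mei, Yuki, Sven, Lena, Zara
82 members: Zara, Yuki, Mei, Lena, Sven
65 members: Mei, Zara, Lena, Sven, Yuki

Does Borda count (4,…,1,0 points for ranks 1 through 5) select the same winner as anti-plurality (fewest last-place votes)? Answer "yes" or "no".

Borda — scores: Zara 911, Mei 1788, Lena 395, Yuki 1011, Sven 1075. Winner: Mei.
Anti-plurality — last-place votes: Zara 103, Mei 0, Lena 228, Yuki 105, Sven 82. Winner: Mei.
The two methods agree.

yes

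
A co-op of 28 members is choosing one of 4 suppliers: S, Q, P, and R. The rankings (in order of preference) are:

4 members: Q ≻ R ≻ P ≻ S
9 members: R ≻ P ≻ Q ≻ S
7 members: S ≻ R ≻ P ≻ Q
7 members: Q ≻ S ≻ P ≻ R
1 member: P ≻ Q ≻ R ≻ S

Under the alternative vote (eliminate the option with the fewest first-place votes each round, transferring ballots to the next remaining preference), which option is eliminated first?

P

Round 1: S 7, Q 11, P 1, R 9. Eliminate P.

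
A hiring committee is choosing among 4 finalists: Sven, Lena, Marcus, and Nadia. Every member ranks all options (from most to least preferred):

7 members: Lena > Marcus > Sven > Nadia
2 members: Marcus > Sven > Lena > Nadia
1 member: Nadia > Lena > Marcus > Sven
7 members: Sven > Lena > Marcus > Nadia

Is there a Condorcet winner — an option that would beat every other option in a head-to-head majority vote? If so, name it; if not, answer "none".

none

Checking pairwise contests:
Marcus beats Sven 10–7.
Sven beats Lena 9–8.
Lena beats Marcus 15–2.
Sven beats Nadia 16–1.
Every option loses at least one head-to-head, so there is no Condorcet winner.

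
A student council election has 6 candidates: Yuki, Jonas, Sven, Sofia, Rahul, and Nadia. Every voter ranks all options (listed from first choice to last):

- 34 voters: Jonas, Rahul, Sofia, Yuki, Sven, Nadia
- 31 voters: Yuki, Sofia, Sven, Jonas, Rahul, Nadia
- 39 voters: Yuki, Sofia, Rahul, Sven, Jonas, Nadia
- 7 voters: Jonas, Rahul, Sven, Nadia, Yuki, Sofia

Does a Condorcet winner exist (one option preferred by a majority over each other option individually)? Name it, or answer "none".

Yuki vs Jonas: 70–41 for Yuki.
Yuki vs Sven: 104–7 for Yuki.
Yuki vs Sofia: 77–34 for Yuki.
Yuki vs Rahul: 70–41 for Yuki.
Yuki vs Nadia: 104–7 for Yuki.
Yuki beats every other option head-to-head.

Yuki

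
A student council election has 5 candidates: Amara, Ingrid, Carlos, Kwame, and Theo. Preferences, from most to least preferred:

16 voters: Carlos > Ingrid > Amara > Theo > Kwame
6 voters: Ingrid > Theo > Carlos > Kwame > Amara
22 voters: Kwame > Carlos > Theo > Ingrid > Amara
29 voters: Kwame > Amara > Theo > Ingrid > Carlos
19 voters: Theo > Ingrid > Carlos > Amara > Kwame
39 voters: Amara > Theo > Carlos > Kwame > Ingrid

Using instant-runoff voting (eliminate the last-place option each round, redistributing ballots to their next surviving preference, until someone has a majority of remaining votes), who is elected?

Amara

Round 1: Amara 39, Ingrid 6, Carlos 16, Kwame 51, Theo 19. Eliminate Ingrid.
Round 2: Amara 39, Carlos 16, Kwame 51, Theo 25. Eliminate Carlos.
Round 3: Amara 55, Kwame 51, Theo 25. Eliminate Theo.
Round 4: Amara 74, Kwame 57. Amara has a majority.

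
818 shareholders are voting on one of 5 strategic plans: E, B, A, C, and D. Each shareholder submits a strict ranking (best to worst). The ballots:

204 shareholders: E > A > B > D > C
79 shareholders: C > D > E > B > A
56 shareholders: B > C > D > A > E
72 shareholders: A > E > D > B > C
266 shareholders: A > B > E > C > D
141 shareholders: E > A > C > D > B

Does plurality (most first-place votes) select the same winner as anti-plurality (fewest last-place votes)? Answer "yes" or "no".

Plurality — first-place votes: E 345, B 56, A 338, C 79, D 0. Winner: E.
Anti-plurality — last-place votes: E 56, B 141, A 79, C 276, D 266. Winner: E.
The two methods agree.

yes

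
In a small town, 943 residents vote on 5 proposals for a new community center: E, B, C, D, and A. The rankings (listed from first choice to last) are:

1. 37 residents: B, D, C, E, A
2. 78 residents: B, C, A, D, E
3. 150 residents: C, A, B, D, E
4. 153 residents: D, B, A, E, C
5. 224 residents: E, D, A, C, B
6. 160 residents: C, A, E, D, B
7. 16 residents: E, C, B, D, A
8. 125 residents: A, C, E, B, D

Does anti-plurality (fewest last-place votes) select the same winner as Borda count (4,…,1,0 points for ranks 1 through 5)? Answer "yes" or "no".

Anti-plurality — last-place votes: E 228, B 384, C 153, D 125, A 53. Winner: A.
Borda — scores: E 1720, B 1376, C 2195, D 1799, A 2340. Winner: A.
The two methods agree.

yes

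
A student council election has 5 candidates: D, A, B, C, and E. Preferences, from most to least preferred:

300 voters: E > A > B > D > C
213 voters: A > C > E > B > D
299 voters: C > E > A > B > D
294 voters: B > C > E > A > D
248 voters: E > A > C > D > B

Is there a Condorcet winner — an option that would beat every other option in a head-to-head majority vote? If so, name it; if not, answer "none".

Checking pairwise contests:
A beats D 1354–0.
E beats A 1141–213.
A beats B 1060–294.
A beats C 761–593.
C beats E 806–548.
Every option loses at least one head-to-head, so there is no Condorcet winner.

none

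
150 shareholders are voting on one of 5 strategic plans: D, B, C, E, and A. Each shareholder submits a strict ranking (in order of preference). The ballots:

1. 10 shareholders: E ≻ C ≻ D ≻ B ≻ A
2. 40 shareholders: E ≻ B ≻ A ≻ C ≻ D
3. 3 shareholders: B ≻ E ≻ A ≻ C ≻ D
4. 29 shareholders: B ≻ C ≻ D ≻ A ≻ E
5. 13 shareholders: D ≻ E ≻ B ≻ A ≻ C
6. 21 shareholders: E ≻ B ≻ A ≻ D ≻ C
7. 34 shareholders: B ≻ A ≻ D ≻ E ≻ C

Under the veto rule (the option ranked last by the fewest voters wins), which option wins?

B

Last-place votes: D 43, B 0, C 68, E 29, A 10.
B is ranked last by the fewest voters, so B wins.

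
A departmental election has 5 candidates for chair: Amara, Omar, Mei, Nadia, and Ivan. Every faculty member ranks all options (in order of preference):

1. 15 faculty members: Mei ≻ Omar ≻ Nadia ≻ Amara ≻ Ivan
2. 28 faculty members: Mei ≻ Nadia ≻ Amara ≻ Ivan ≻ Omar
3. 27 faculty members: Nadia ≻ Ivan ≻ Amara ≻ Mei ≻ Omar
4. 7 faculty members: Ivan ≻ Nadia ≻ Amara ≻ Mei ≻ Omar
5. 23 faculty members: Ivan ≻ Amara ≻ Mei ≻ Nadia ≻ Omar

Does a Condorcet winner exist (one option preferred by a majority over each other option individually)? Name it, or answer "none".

Checking pairwise contests:
Nadia beats Amara 77–23.
Amara beats Omar 85–15.
Amara beats Mei 57–43.
Mei beats Nadia 66–34.
Nadia beats Ivan 70–30.
Every option loses at least one head-to-head, so there is no Condorcet winner.

none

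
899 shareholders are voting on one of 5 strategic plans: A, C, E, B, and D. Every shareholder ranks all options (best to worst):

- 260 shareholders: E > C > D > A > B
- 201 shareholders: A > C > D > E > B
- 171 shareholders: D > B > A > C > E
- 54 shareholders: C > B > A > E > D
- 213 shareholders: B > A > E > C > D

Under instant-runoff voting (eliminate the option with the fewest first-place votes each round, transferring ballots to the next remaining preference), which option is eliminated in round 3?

A

Round 1: A 201, C 54, E 260, B 213, D 171. Eliminate C.
Round 2: A 201, E 260, B 267, D 171. Eliminate D.
Round 3: A 201, E 260, B 438. Eliminate A.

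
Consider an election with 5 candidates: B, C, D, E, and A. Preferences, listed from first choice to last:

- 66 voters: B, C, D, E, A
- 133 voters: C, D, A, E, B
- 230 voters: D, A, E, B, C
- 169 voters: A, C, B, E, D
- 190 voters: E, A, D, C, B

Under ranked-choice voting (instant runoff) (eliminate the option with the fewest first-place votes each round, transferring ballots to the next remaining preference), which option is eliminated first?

Round 1: B 66, C 133, D 230, E 190, A 169. Eliminate B.

B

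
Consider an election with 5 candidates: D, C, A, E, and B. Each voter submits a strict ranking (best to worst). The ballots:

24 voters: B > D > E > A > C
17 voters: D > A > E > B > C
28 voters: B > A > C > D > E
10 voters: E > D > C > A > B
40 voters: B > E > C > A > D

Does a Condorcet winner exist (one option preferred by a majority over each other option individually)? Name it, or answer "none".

B vs D: 92–27 for B.
B vs C: 109–10 for B.
B vs A: 92–27 for B.
B vs E: 92–27 for B.
B beats every other option head-to-head.

B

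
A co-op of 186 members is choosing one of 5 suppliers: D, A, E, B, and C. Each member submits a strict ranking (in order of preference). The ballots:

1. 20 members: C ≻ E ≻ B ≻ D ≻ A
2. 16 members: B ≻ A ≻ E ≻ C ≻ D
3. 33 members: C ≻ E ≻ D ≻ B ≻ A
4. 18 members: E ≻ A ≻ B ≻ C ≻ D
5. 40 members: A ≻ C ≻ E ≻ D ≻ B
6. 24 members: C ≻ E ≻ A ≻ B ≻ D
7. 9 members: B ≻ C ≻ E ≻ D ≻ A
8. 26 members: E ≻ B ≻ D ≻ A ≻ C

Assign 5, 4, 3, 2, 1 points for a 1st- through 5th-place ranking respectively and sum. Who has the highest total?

D: 20·2 + 16·1 + 33·3 + 18·1 + 40·2 + 24·1 + 9·2 + 26·3 = 373
A: 20·1 + 16·4 + 33·1 + 18·4 + 40·5 + 24·3 + 9·1 + 26·2 = 522
E: 20·4 + 16·3 + 33·4 + 18·5 + 40·3 + 24·4 + 9·3 + 26·5 = 723
B: 20·3 + 16·5 + 33·2 + 18·3 + 40·1 + 24·2 + 9·5 + 26·4 = 497
C: 20·5 + 16·2 + 33·5 + 18·2 + 40·4 + 24·5 + 9·4 + 26·1 = 675
E has the highest Borda score (723).

E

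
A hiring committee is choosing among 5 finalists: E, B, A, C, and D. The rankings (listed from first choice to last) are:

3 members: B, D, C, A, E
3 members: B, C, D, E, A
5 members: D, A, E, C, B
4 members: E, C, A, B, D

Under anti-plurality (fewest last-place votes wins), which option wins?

C

Last-place votes: E 3, B 5, A 3, C 0, D 4.
C is ranked last by the fewest voters, so C wins.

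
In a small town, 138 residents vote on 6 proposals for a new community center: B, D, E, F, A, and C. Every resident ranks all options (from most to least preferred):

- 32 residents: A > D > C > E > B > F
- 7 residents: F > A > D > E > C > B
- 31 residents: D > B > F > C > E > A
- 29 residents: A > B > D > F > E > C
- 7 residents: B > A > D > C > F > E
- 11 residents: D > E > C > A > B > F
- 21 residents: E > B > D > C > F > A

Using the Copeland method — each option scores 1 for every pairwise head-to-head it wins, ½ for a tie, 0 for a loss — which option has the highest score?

A

B: beats F and C; loses to D, E, and A → score 2.
D: beats B, E, F, and C; loses to A → score 4.
E: beats B; loses to D, F, A, and C → score 1.
F: beats E; loses to B, D, A, and C → score 1.
A: beats B, D, E, F, and C → score 5.
C: beats E and F; loses to B, D, and A → score 2.
A has the best pairwise record.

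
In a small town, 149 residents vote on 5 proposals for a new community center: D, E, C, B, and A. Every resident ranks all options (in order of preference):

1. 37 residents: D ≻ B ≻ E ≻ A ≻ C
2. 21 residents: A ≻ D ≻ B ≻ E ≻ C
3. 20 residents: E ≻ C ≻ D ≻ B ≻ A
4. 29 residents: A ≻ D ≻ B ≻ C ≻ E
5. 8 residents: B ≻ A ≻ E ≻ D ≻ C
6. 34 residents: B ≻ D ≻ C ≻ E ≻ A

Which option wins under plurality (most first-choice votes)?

A

First-place votes: D 37, E 20, C 0, B 42, A 50.
A has the most first-place votes.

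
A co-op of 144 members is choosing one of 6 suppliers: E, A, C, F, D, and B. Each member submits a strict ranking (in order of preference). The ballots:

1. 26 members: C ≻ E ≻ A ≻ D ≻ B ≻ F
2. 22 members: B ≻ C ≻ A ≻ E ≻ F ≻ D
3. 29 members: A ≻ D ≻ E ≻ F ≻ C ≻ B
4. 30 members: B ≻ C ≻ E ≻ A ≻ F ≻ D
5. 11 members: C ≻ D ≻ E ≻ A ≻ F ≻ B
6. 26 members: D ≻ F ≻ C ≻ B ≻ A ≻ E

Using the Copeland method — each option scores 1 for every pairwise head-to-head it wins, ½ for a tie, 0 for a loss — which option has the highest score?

C

E: beats F and D; loses to A, C, and B → score 2.
A: beats E, F, and D; loses to C and B → score 3.
C: beats E, A, F, D, and B → score 5.
F: loses to E, A, C, D, and B → score 0.
D: beats F and B; loses to E, A, and C → score 2.
B: beats E, A, and F; loses to C and D → score 3.
C has the best pairwise record.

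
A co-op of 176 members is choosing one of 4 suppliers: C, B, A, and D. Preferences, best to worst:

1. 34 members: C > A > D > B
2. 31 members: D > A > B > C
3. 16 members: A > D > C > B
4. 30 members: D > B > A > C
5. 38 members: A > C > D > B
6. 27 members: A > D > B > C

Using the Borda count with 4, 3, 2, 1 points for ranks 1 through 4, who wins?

C: 34·4 + 31·1 + 16·2 + 30·1 + 38·3 + 27·1 = 370
B: 34·1 + 31·2 + 16·1 + 30·3 + 38·1 + 27·2 = 294
A: 34·3 + 31·3 + 16·4 + 30·2 + 38·4 + 27·4 = 579
D: 34·2 + 31·4 + 16·3 + 30·4 + 38·2 + 27·3 = 517
A has the highest Borda score (579).

A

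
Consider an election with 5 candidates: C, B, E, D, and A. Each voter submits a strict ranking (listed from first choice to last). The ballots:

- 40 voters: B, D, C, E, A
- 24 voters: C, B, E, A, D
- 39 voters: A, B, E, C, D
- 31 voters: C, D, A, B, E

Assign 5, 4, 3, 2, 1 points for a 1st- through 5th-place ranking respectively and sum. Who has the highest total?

C: 40·3 + 24·5 + 39·2 + 31·5 = 473
B: 40·5 + 24·4 + 39·4 + 31·2 = 514
E: 40·2 + 24·3 + 39·3 + 31·1 = 300
D: 40·4 + 24·1 + 39·1 + 31·4 = 347
A: 40·1 + 24·2 + 39·5 + 31·3 = 376
B has the highest Borda score (514).

B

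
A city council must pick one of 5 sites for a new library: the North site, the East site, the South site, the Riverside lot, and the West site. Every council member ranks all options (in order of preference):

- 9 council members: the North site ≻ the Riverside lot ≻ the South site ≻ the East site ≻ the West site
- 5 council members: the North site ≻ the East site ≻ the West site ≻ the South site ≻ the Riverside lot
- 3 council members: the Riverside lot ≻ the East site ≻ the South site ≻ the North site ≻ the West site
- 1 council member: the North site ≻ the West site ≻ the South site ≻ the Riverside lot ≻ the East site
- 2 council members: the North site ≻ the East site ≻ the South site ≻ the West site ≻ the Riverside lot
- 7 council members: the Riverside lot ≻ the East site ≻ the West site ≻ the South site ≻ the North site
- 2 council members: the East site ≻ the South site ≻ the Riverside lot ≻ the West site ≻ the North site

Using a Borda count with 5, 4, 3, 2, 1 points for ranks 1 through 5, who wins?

the North site: 9·5 + 5·5 + 3·2 + 1·5 + 2·5 + 7·1 + 2·1 = 100
the East site: 9·2 + 5·4 + 3·4 + 1·1 + 2·4 + 7·4 + 2·5 = 97
the South site: 9·3 + 5·2 + 3·3 + 1·3 + 2·3 + 7·2 + 2·4 = 77
the Riverside lot: 9·4 + 5·1 + 3·5 + 1·2 + 2·1 + 7·5 + 2·3 = 101
the West site: 9·1 + 5·3 + 3·1 + 1·4 + 2·2 + 7·3 + 2·2 = 60
the Riverside lot has the highest Borda score (101).

the Riverside lot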